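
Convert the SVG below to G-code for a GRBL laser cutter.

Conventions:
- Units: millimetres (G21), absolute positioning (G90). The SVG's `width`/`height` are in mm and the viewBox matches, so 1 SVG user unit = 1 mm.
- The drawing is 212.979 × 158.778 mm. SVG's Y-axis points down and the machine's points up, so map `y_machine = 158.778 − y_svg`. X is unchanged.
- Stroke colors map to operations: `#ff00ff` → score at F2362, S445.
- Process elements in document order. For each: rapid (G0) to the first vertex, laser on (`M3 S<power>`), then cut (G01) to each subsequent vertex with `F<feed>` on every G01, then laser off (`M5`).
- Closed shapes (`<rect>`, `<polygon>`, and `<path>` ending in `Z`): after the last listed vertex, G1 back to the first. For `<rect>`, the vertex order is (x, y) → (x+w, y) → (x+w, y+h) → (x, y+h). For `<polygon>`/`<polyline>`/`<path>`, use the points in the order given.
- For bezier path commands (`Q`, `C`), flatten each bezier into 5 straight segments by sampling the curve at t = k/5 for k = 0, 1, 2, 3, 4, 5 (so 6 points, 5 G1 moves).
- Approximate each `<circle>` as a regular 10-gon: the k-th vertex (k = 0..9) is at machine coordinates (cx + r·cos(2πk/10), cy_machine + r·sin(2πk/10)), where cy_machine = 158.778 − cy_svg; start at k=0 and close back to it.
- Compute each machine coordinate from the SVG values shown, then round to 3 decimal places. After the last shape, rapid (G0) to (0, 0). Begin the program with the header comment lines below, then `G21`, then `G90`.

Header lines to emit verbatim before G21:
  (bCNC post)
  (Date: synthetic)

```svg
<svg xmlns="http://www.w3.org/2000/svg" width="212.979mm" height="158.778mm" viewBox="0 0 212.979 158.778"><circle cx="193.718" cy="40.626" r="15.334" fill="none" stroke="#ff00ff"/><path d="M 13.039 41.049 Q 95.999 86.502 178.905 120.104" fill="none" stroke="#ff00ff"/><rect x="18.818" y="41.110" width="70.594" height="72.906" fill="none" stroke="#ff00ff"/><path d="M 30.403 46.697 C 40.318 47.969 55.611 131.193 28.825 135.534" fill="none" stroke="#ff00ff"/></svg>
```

(bCNC post)
(Date: synthetic)
G21
G90
G0 X209.052 Y118.152
M3 S445
G01 X206.123 Y127.165 F2362
G01 X198.456 Y132.736 F2362
G01 X188.980 Y132.736 F2362
G01 X181.313 Y127.165 F2362
G01 X178.384 Y118.152 F2362
G01 X181.313 Y109.139 F2362
G01 X188.980 Y103.568 F2362
G01 X198.456 Y103.568 F2362
G01 X206.123 Y109.139 F2362
G01 X209.052 Y118.152 F2362
M5
G0 X13.039 Y117.729
M3 S445
G01 X46.221 Y100.022 F2362
G01 X79.398 Y83.263 F2362
G01 X112.572 Y67.452 F2362
G01 X145.740 Y52.589 F2362
G01 X178.905 Y38.674 F2362
M5
G0 X18.818 Y117.668
M3 S445
G01 X89.412 Y117.668 F2362
G01 X89.412 Y44.762 F2362
G01 X18.818 Y44.762 F2362
G01 X18.818 Y117.668 F2362
M5
G0 X30.403 Y112.081
M3 S445
G01 X36.618 Y102.770 F2362
G01 X41.845 Y81.511 F2362
G01 X43.808 Y56.024 F2362
G01 X40.227 Y34.028 F2362
G01 X28.825 Y23.244 F2362
M5
G0 X0.000 Y0.000

viewBox `0 0 212.979 158.778` with mm width/height → 1 unit = 1 mm. Flip: y_m = 158.778 − y_svg.

**Shape 1** — `<circle>` circle, stroke `#ff00ff` → score (S445, F2362). Machine vertices: (209.052,118.152) → (206.123,127.165) → (198.456,132.736) → (188.980,132.736) → (181.313,127.165) → (178.384,118.152) → (181.313,109.139) → (188.980,103.568) → (198.456,103.568) → (206.123,109.139) → (209.052,118.152). Closed: final G1 returns to the first vertex.

**Shape 2** — `<path>` quadratic bezier, stroke `#ff00ff` → score (S445, F2362). Control points (SVG): P0=(13.039,41.049), P1=(95.999,86.502), P2=(178.905,120.104); sampled at t=k/5. Machine vertices: (13.039,117.729) → (46.221,100.022) → (79.398,83.263) → (112.572,67.452) → (145.740,52.589) → (178.905,38.674). Open path.

**Shape 3** — `<rect>` rectangle, stroke `#ff00ff` → score (S445, F2362). Machine vertices: (18.818,117.668) → (89.412,117.668) → (89.412,44.762) → (18.818,44.762) → (18.818,117.668). Closed: final G1 returns to the first vertex.

**Shape 4** — `<path>` cubic bezier, stroke `#ff00ff` → score (S445, F2362). Control points (SVG): P0=(30.403,46.697), P1=(40.318,47.969), P2=(55.611,131.193), P3=(28.825,135.534); sampled at t=k/5. Machine vertices: (30.403,112.081) → (36.618,102.770) → (41.845,81.511) → (43.808,56.024) → (40.227,34.028) → (28.825,23.244). Open path.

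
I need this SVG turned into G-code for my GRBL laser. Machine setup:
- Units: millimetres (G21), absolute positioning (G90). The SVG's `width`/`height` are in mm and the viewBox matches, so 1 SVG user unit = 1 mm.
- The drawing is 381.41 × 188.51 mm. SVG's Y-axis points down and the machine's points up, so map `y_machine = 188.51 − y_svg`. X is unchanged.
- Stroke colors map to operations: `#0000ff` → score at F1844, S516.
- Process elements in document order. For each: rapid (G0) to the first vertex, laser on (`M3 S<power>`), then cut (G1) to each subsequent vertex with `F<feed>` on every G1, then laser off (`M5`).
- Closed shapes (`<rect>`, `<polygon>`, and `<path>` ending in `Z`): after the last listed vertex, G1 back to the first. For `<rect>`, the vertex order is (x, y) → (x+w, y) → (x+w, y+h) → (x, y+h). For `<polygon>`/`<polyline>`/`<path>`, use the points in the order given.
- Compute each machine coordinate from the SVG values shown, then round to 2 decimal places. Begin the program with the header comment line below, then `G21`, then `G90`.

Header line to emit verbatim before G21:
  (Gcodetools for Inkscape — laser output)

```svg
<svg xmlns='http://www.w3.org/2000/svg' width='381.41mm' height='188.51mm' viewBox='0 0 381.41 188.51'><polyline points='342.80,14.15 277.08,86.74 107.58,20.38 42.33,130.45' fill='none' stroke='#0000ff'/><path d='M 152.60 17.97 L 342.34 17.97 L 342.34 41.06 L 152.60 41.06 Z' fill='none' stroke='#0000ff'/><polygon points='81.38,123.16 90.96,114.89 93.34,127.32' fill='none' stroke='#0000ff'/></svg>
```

Since the viewBox matches the mm dimensions, user units are millimetres directly. The only transform is the Y-flip y_m = 188.51 − y_svg.

Shape 1 is a open polyline drawn with `<polyline>`. Its stroke #0000ff means score at S516, F1844. After flipping Y the toolpath is (342.80,174.36) → (277.08,101.77) → (107.58,168.13) → (42.33,58.06).

Shape 2 is a rectangle drawn with `<path>`. Its stroke #0000ff means score at S516, F1844. After flipping Y the toolpath is (152.60,170.54) → (342.34,170.54) → (342.34,147.45) → (152.60,147.45) → (152.60,170.54), returning to the start.

Shape 3 is a regular polygon drawn with `<polygon>`. Its stroke #0000ff means score at S516, F1844. After flipping Y the toolpath is (81.38,65.35) → (90.96,73.62) → (93.34,61.19) → (81.38,65.35), returning to the start.

(Gcodetools for Inkscape — laser output)
G21
G90
G0 X342.80 Y174.36
M3 S516
G1 X277.08 Y101.77 F1844
G1 X107.58 Y168.13 F1844
G1 X42.33 Y58.06 F1844
M5
G0 X152.60 Y170.54
M3 S516
G1 X342.34 Y170.54 F1844
G1 X342.34 Y147.45 F1844
G1 X152.60 Y147.45 F1844
G1 X152.60 Y170.54 F1844
M5
G0 X81.38 Y65.35
M3 S516
G1 X90.96 Y73.62 F1844
G1 X93.34 Y61.19 F1844
G1 X81.38 Y65.35 F1844
M5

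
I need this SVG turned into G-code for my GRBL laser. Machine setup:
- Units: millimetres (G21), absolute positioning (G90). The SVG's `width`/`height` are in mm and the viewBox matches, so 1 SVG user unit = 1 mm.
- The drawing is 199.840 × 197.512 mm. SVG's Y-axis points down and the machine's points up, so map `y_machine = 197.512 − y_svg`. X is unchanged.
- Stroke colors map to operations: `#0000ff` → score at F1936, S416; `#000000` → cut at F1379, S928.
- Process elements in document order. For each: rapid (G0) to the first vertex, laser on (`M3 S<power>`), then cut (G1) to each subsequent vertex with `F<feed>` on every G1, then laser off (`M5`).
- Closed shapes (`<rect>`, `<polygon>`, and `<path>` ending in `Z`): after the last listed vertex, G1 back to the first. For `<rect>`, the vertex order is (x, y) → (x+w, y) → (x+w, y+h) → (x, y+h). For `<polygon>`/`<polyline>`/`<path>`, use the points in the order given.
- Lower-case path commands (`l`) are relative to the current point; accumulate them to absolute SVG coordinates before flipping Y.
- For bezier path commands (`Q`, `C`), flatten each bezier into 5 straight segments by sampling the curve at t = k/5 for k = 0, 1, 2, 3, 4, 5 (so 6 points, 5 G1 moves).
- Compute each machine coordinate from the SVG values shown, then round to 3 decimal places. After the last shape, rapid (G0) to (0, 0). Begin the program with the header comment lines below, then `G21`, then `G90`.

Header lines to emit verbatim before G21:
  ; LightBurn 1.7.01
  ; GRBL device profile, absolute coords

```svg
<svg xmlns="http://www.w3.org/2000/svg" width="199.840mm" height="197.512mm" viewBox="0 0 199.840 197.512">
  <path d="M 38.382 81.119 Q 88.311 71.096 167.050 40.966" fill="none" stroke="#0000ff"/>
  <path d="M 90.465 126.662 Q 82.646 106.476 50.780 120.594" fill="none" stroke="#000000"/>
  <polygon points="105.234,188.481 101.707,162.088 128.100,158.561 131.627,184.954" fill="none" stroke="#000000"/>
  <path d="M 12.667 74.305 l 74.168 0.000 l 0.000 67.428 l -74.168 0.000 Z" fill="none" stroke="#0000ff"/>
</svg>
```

; LightBurn 1.7.01
; GRBL device profile, absolute coords
G21
G90
G0 X38.382 Y116.393
M3 S416
G1 X59.506 Y121.206 F1936
G1 X82.935 Y127.629 F1936
G1 X108.668 Y135.659 F1936
G1 X136.707 Y145.298 F1936
G1 X167.050 Y156.546 F1936
M5
G0 X90.465 Y70.850
M3 S928
G1 X86.376 Y77.552 F1379
G1 X80.362 Y81.510 F1379
G1 X72.425 Y82.724 F1379
G1 X62.565 Y81.193 F1379
G1 X50.780 Y76.918 F1379
M5
G0 X105.234 Y9.031
M3 S928
G1 X101.707 Y35.424 F1379
G1 X128.100 Y38.951 F1379
G1 X131.627 Y12.558 F1379
G1 X105.234 Y9.031 F1379
M5
G0 X12.667 Y123.207
M3 S416
G1 X86.835 Y123.207 F1936
G1 X86.835 Y55.779 F1936
G1 X12.667 Y55.779 F1936
G1 X12.667 Y123.207 F1936
M5
G0 X0.000 Y0.000

viewBox `0 0 199.840 197.512` with mm width/height → 1 unit = 1 mm. Flip: y_m = 197.512 − y_svg.

**Shape 1** — `<path>` quadratic bezier, stroke `#0000ff` → score (S416, F1936). Control points (SVG): P0=(38.382,81.119), P1=(88.311,71.096), P2=(167.050,40.966); sampled at t=k/5. Machine vertices: (38.382,116.393) → (59.506,121.206) → (82.935,127.629) → (108.668,135.659) → (136.707,145.298) → (167.050,156.546). Open path.

**Shape 2** — `<path>` quadratic bezier, stroke `#000000` → cut (S928, F1379). Control points (SVG): P0=(90.465,126.662), P1=(82.646,106.476), P2=(50.780,120.594); sampled at t=k/5. Machine vertices: (90.465,70.850) → (86.376,77.552) → (80.362,81.510) → (72.425,82.724) → (62.565,81.193) → (50.780,76.918). Open path.

**Shape 3** — `<polygon>` regular polygon, stroke `#000000` → cut (S928, F1379). Machine vertices: (105.234,9.031) → (101.707,35.424) → (128.100,38.951) → (131.627,12.558) → (105.234,9.031). Closed: final G1 returns to the first vertex.

**Shape 4** — `<path>` rectangle, stroke `#0000ff` → score (S416, F1936). Machine vertices: (12.667,123.207) → (86.835,123.207) → (86.835,55.779) → (12.667,55.779) → (12.667,123.207). Closed: final G1 returns to the first vertex.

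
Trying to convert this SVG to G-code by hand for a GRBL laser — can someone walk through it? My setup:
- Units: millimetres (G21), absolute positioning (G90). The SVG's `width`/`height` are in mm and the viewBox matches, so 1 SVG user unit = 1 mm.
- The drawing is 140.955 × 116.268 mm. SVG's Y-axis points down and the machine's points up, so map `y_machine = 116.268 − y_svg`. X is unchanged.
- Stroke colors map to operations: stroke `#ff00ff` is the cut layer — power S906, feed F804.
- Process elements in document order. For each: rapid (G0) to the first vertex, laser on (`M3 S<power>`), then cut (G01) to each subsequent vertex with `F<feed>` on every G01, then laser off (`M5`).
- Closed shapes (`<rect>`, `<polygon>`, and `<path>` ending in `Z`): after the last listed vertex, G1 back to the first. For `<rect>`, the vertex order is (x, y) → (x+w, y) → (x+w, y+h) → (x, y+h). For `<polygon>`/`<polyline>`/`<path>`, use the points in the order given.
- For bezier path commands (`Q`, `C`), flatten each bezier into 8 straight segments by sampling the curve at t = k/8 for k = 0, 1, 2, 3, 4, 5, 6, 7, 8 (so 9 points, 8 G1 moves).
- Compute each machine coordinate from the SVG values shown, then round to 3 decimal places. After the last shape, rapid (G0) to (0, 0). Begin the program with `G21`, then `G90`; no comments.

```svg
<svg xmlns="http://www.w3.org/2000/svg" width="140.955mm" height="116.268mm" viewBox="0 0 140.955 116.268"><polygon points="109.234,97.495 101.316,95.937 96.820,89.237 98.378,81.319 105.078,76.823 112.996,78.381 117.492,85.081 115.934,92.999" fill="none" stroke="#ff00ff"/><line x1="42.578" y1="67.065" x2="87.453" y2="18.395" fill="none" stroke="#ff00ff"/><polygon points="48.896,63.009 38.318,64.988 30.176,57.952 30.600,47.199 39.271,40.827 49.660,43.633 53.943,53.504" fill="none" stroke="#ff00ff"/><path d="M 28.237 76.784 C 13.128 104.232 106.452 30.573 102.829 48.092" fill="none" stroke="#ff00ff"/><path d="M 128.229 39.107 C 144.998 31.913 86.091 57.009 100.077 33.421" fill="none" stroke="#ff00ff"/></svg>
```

G21
G90
G0 X109.234 Y18.773
M3 S906
G01 X101.316 Y20.331 F804
G01 X96.820 Y27.031 F804
G01 X98.378 Y34.949 F804
G01 X105.078 Y39.445 F804
G01 X112.996 Y37.887 F804
G01 X117.492 Y31.187 F804
G01 X115.934 Y23.269 F804
G01 X109.234 Y18.773 F804
M5
G0 X42.578 Y49.203
M3 S906
G01 X87.453 Y97.873 F804
M5
G0 X48.896 Y53.259
M3 S906
G01 X38.318 Y51.280 F804
G01 X30.176 Y58.316 F804
G01 X30.600 Y69.069 F804
G01 X39.271 Y75.441 F804
G01 X49.660 Y72.635 F804
G01 X53.943 Y62.764 F804
G01 X48.896 Y53.259 F804
M5
G0 X28.237 Y39.484
M3 S906
G01 X27.253 Y33.555 F804
G01 X34.027 Y34.851 F804
G01 X46.154 Y41.119 F804
G01 X61.226 Y50.107 F804
G01 X76.836 Y59.559 F804
G01 X90.578 Y67.224 F804
G01 X100.044 Y70.847 F804
G01 X102.829 Y68.176 F804
M5
G0 X128.229 Y77.161
M3 S906
G01 X131.260 Y78.503 F804
G01 X128.938 Y77.767 F804
G01 X123.003 Y75.902 F804
G01 X115.197 Y73.856 F804
G01 X107.260 Y72.579 F804
G01 X100.934 Y73.019 F804
G01 X97.959 Y76.125 F804
G01 X100.077 Y82.847 F804
M5
G0 X0.000 Y0.000

1 u = 1 mm; y_m = 116.268 − y.

[1] `<polygon>` regular polygon, #ff00ff→cut S906 F804: (109.234,18.773) → (101.316,20.331) → (96.820,27.031) → (98.378,34.949) → (105.078,39.445) → (112.996,37.887) → (117.492,31.187) → (115.934,23.269) → (109.234,18.773) (closed)

[2] `<line>` line segment, #ff00ff→cut S906 F804: (42.578,49.203) → (87.453,97.873)

[3] `<polygon>` regular polygon, #ff00ff→cut S906 F804: (48.896,53.259) → (38.318,51.280) → (30.176,58.316) → (30.600,69.069) → (39.271,75.441) → (49.660,72.635) → (53.943,62.764) → (48.896,53.259) (closed)

[4] `<path>` cubic bezier, #ff00ff→cut S906 F804: (28.237,39.484) → (27.253,33.555) → (34.027,34.851) → (46.154,41.119) → (61.226,50.107) → (76.836,59.559) → (90.578,67.224) → (100.044,70.847) → (102.829,68.176)

[5] `<path>` cubic bezier, #ff00ff→cut S906 F804: (128.229,77.161) → (131.260,78.503) → (128.938,77.767) → (123.003,75.902) → (115.197,73.856) → (107.260,72.579) → (100.934,73.019) → (97.959,76.125) → (100.077,82.847)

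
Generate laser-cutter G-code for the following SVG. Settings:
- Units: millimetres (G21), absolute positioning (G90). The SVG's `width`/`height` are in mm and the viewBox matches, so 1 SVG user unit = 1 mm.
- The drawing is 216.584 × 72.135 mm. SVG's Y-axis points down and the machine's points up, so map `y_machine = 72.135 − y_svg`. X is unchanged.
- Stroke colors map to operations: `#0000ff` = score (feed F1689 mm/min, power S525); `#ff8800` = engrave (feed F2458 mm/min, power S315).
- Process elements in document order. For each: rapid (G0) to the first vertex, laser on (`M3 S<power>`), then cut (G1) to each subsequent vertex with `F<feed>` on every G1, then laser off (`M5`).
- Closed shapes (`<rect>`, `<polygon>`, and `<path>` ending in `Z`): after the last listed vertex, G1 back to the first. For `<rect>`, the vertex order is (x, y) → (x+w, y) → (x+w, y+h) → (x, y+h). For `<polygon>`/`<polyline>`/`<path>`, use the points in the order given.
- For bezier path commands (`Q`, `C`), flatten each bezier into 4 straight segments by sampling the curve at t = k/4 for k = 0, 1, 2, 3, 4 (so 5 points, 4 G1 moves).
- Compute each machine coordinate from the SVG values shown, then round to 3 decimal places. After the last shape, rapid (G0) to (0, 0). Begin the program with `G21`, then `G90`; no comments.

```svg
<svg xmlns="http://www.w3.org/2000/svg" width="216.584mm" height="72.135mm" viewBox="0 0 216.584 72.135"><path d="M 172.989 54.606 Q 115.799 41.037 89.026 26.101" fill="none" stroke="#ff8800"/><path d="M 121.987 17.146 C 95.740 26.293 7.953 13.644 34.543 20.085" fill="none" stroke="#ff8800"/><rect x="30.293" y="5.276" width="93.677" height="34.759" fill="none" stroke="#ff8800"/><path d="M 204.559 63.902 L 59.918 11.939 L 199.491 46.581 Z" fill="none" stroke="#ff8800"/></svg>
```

G21
G90
G0 X172.989 Y17.529
M3 S315
G1 X146.295 Y24.399 F2458
G1 X123.403 Y31.440 F2458
G1 X104.314 Y38.651 F2458
G1 X89.026 Y46.034 F2458
M5
G0 X121.987 Y54.989
M3 S315
G1 X93.512 Y51.577 F2458
G1 X58.451 Y52.505 F2458
G1 X33.297 Y53.940 F2458
G1 X34.543 Y52.050 F2458
M5
G0 X30.293 Y66.859
M3 S315
G1 X123.970 Y66.859 F2458
G1 X123.970 Y32.100 F2458
G1 X30.293 Y32.100 F2458
G1 X30.293 Y66.859 F2458
M5
G0 X204.559 Y8.233
M3 S315
G1 X59.918 Y60.196 F2458
G1 X199.491 Y25.554 F2458
G1 X204.559 Y8.233 F2458
M5
G0 X0.000 Y0.000

1 u = 1 mm; y_m = 72.135 − y.

[1] `<path>` quadratic bezier, #ff8800→engrave S315 F2458: (172.989,17.529) → (146.295,24.399) → (123.403,31.440) → (104.314,38.651) → (89.026,46.034)

[2] `<path>` cubic bezier, #ff8800→engrave S315 F2458: (121.987,54.989) → (93.512,51.577) → (58.451,52.505) → (33.297,53.940) → (34.543,52.050)

[3] `<rect>` rectangle, #ff8800→engrave S315 F2458: (30.293,66.859) → (123.970,66.859) → (123.970,32.100) → (30.293,32.100) → (30.293,66.859) (closed)

[4] `<path>` closed polygon, #ff8800→engrave S315 F2458: (204.559,8.233) → (59.918,60.196) → (199.491,25.554) → (204.559,8.233) (closed)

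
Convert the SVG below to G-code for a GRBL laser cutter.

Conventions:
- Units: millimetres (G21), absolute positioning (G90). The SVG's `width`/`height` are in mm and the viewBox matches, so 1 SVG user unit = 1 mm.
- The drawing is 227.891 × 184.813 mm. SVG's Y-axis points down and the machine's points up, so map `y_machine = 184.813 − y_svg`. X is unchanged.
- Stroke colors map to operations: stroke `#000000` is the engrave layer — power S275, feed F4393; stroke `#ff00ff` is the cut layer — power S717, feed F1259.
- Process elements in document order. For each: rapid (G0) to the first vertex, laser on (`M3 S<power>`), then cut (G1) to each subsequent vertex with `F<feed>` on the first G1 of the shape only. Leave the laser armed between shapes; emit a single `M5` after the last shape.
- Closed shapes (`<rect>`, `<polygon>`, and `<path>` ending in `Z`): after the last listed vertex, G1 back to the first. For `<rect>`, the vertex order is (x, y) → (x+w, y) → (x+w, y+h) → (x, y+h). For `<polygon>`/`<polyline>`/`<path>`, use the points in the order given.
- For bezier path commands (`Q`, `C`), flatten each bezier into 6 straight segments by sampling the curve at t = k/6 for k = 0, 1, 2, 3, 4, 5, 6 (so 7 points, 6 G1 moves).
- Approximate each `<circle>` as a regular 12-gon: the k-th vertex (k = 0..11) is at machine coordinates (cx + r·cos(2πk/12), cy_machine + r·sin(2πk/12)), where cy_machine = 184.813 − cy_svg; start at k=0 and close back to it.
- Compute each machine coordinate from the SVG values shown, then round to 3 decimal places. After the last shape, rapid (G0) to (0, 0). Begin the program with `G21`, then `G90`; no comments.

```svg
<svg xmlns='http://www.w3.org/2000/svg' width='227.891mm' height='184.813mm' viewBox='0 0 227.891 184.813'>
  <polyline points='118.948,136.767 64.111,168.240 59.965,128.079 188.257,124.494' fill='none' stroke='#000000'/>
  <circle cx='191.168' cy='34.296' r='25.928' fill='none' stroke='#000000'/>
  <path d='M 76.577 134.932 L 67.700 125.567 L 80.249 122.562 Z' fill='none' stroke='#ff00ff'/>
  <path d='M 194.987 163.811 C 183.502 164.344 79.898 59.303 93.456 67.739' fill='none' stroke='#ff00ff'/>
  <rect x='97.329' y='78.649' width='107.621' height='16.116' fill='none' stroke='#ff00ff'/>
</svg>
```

viewBox `0 0 227.891 184.813` with mm width/height → 1 unit = 1 mm. Flip: y_m = 184.813 − y_svg.

**Shape 1** — `<polyline>` open polyline, stroke `#000000` → engrave (S275, F4393). Machine vertices: (118.948,48.046) → (64.111,16.573) → (59.965,56.734) → (188.257,60.319). Open path.

**Shape 2** — `<circle>` circle, stroke `#000000` → engrave (S275, F4393). Machine vertices: (217.096,150.517) → (213.622,163.481) → (204.132,172.971) → (191.168,176.445) → (178.204,172.971) → (168.714,163.481) → (165.240,150.517) → (168.714,137.553) → (178.204,128.063) → (191.168,124.589) → (204.132,128.063) → (213.622,137.553) → (217.096,150.517). Closed: final G1 returns to the first vertex.

**Shape 3** — `<path>` regular polygon, stroke `#ff00ff` → cut (S717, F1259). Machine vertices: (76.577,49.881) → (67.700,59.246) → (80.249,62.251) → (76.577,49.881). Closed: final G1 returns to the first vertex.

**Shape 4** — `<path>` cubic bezier, stroke `#ff00ff` → cut (S717, F1259). Control points (SVG): P0=(194.987,163.811), P1=(183.502,164.344), P2=(79.898,59.303), P3=(93.456,67.739); sampled at t=k/6. Machine vertices: (194.987,21.002) → (182.537,28.519) → (160.547,47.547) → (134.830,72.002) → (111.201,95.797) → (95.472,112.850) → (93.456,117.074). Open path.

**Shape 5** — `<rect>` rectangle, stroke `#ff00ff` → cut (S717, F1259). Machine vertices: (97.329,106.164) → (204.950,106.164) → (204.950,90.048) → (97.329,90.048) → (97.329,106.164). Closed: final G1 returns to the first vertex.

G21
G90
G0 X118.948 Y48.046
M3 S275
G1 X64.111 Y16.573 F4393
G1 X59.965 Y56.734
G1 X188.257 Y60.319
G0 X217.096 Y150.517
M3 S275
G1 X213.622 Y163.481 F4393
G1 X204.132 Y172.971
G1 X191.168 Y176.445
G1 X178.204 Y172.971
G1 X168.714 Y163.481
G1 X165.240 Y150.517
G1 X168.714 Y137.553
G1 X178.204 Y128.063
G1 X191.168 Y124.589
G1 X204.132 Y128.063
G1 X213.622 Y137.553
G1 X217.096 Y150.517
G0 X76.577 Y49.881
M3 S717
G1 X67.700 Y59.246 F1259
G1 X80.249 Y62.251
G1 X76.577 Y49.881
G0 X194.987 Y21.002
M3 S717
G1 X182.537 Y28.519 F1259
G1 X160.547 Y47.547
G1 X134.830 Y72.002
G1 X111.201 Y95.797
G1 X95.472 Y112.850
G1 X93.456 Y117.074
G0 X97.329 Y106.164
M3 S717
G1 X204.950 Y106.164 F1259
G1 X204.950 Y90.048
G1 X97.329 Y90.048
G1 X97.329 Y106.164
M5
G0 X0.000 Y0.000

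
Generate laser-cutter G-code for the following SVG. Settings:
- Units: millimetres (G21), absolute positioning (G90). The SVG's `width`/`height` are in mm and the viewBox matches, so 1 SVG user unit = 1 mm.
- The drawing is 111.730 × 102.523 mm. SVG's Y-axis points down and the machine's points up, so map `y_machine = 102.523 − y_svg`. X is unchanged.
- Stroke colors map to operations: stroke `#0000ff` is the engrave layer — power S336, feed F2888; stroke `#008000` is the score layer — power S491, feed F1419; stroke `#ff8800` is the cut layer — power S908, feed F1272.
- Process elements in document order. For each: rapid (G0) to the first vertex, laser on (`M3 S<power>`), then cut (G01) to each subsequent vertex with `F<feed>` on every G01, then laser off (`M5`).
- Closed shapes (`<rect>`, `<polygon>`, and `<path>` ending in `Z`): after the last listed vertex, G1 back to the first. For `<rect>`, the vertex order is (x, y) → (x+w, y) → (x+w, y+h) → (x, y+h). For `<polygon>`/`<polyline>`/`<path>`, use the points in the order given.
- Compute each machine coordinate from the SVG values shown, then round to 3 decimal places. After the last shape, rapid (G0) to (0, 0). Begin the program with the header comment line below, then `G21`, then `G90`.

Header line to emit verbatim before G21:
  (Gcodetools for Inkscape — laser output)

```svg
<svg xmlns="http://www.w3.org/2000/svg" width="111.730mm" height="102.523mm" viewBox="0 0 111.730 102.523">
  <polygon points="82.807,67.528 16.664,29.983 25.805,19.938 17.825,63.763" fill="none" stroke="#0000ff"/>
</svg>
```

viewBox `0 0 111.730 102.523` with mm width/height → 1 unit = 1 mm. Flip: y_m = 102.523 − y_svg.

**Shape 1** — `<polygon>` closed polygon, stroke `#0000ff` → engrave (S336, F2888). Machine vertices: (82.807,34.995) → (16.664,72.540) → (25.805,82.585) → (17.825,38.760) → (82.807,34.995). Closed: final G1 returns to the first vertex.

(Gcodetools for Inkscape — laser output)
G21
G90
G0 X82.807 Y34.995
M3 S336
G01 X16.664 Y72.540 F2888
G01 X25.805 Y82.585 F2888
G01 X17.825 Y38.760 F2888
G01 X82.807 Y34.995 F2888
M5
G0 X0.000 Y0.000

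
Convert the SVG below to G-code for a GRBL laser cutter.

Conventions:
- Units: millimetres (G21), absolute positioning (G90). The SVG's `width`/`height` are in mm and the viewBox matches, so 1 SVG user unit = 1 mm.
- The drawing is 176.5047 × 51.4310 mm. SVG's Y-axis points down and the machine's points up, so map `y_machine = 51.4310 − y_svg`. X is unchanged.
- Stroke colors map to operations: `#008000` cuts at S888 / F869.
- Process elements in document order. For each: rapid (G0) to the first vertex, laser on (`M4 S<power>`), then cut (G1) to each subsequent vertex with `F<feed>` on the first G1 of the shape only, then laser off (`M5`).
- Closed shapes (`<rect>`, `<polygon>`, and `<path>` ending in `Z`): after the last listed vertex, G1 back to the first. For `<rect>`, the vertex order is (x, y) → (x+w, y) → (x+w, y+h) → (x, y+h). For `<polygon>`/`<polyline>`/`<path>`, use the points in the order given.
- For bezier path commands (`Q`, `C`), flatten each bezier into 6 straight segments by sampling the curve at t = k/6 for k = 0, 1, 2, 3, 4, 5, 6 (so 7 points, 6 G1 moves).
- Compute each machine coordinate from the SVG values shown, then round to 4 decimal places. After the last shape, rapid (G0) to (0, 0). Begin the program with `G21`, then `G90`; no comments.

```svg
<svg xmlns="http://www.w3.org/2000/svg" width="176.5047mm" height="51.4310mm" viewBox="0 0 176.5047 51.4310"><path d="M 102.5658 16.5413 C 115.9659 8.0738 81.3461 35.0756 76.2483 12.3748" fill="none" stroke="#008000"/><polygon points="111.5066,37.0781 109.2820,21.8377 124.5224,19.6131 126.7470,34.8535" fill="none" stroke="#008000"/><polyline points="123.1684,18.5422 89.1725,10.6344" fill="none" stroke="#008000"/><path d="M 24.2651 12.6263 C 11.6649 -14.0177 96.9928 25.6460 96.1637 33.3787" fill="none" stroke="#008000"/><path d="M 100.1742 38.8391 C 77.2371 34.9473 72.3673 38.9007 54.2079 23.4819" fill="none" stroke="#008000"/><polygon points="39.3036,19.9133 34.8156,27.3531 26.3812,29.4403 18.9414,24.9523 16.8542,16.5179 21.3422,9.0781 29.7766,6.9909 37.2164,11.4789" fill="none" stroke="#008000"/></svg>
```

Since the viewBox matches the mm dimensions, user units are millimetres directly. The only transform is the Y-flip y_m = 51.4310 − y_svg.

Shape 1 is a cubic bezier drawn with `<path>`. Its stroke #008000 means cut at S888, F869. After flipping Y the toolpath is (102.5658,34.8897) → (105.6232,36.5620) → (102.8312,34.6886) → (96.3438,31.6355) → (88.3148,29.7684) → (80.8984,31.4534) → (76.2483,39.0562).

Shape 2 is a regular polygon drawn with `<polygon>`. Its stroke #008000 means cut at S888, F869. After flipping Y the toolpath is (111.5066,14.3529) → (109.2820,29.5933) → (124.5224,31.8179) → (126.7470,16.5775) → (111.5066,14.3529), returning to the start.

Shape 3 is a line segment drawn with `<polyline>`. Its stroke #008000 means cut at S888, F869. After flipping Y the toolpath is (123.1684,32.8888) → (89.1725,40.7966).

Shape 4 is a cubic bezier drawn with `<path>`. Its stroke #008000 means cut at S888, F869. After flipping Y the toolpath is (24.2651,38.8047) → (25.2734,47.0559) → (37.4896,46.9846) → (55.8002,41.3198) → (75.0918,32.7902) → (90.2507,24.1248) → (96.1637,18.0523).

Shape 5 is a cubic bezier drawn with `<path>`. Its stroke #008000 means cut at S888, F869. After flipping Y the toolpath is (100.1742,12.5919) → (90.0661,14.0100) → (82.0982,14.8767) → (75.3994,15.9479) → (69.0988,17.9796) → (62.3253,21.7280) → (54.2079,27.9491).

Shape 6 is a regular polygon drawn with `<polygon>`. Its stroke #008000 means cut at S888, F869. After flipping Y the toolpath is (39.3036,31.5177) → (34.8156,24.0779) → (26.3812,21.9907) → (18.9414,26.4787) → (16.8542,34.9131) → (21.3422,42.3529) → (29.7766,44.4401) → (37.2164,39.9521) → (39.3036,31.5177), returning to the start.

G21
G90
G0 X102.5658 Y34.8897
M4 S888
G1 X105.6232 Y36.5620 F869
G1 X102.8312 Y34.6886
G1 X96.3438 Y31.6355
G1 X88.3148 Y29.7684
G1 X80.8984 Y31.4534
G1 X76.2483 Y39.0562
M5
G0 X111.5066 Y14.3529
M4 S888
G1 X109.2820 Y29.5933 F869
G1 X124.5224 Y31.8179
G1 X126.7470 Y16.5775
G1 X111.5066 Y14.3529
M5
G0 X123.1684 Y32.8888
M4 S888
G1 X89.1725 Y40.7966 F869
M5
G0 X24.2651 Y38.8047
M4 S888
G1 X25.2734 Y47.0559 F869
G1 X37.4896 Y46.9846
G1 X55.8002 Y41.3198
G1 X75.0918 Y32.7902
G1 X90.2507 Y24.1248
G1 X96.1637 Y18.0523
M5
G0 X100.1742 Y12.5919
M4 S888
G1 X90.0661 Y14.0100 F869
G1 X82.0982 Y14.8767
G1 X75.3994 Y15.9479
G1 X69.0988 Y17.9796
G1 X62.3253 Y21.7280
G1 X54.2079 Y27.9491
M5
G0 X39.3036 Y31.5177
M4 S888
G1 X34.8156 Y24.0779 F869
G1 X26.3812 Y21.9907
G1 X18.9414 Y26.4787
G1 X16.8542 Y34.9131
G1 X21.3422 Y42.3529
G1 X29.7766 Y44.4401
G1 X37.2164 Y39.9521
G1 X39.3036 Y31.5177
M5
G0 X0.0000 Y0.0000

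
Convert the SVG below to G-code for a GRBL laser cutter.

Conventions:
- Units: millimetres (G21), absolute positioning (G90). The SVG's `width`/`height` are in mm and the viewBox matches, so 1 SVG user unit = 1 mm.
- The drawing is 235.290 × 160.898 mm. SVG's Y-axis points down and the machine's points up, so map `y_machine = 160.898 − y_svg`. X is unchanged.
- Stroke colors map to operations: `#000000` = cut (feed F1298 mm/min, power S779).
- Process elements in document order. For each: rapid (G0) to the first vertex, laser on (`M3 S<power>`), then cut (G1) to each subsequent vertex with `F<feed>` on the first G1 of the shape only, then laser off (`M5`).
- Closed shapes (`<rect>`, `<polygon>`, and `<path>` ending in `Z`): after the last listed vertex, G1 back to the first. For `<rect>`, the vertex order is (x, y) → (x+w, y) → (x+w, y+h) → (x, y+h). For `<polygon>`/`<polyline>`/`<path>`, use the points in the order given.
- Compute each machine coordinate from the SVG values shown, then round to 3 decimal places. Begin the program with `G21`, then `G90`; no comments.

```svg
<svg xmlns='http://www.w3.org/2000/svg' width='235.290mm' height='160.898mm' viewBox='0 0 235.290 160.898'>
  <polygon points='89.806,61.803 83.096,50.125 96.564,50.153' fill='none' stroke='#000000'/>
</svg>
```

viewBox `0 0 235.290 160.898` with mm width/height → 1 unit = 1 mm. Flip: y_m = 160.898 − y_svg.

**Shape 1** — `<polygon>` regular polygon, stroke `#000000` → cut (S779, F1298). Machine vertices: (89.806,99.095) → (83.096,110.773) → (96.564,110.745) → (89.806,99.095). Closed: final G1 returns to the first vertex.

G21
G90
G0 X89.806 Y99.095
M3 S779
G1 X83.096 Y110.773 F1298
G1 X96.564 Y110.745
G1 X89.806 Y99.095
M5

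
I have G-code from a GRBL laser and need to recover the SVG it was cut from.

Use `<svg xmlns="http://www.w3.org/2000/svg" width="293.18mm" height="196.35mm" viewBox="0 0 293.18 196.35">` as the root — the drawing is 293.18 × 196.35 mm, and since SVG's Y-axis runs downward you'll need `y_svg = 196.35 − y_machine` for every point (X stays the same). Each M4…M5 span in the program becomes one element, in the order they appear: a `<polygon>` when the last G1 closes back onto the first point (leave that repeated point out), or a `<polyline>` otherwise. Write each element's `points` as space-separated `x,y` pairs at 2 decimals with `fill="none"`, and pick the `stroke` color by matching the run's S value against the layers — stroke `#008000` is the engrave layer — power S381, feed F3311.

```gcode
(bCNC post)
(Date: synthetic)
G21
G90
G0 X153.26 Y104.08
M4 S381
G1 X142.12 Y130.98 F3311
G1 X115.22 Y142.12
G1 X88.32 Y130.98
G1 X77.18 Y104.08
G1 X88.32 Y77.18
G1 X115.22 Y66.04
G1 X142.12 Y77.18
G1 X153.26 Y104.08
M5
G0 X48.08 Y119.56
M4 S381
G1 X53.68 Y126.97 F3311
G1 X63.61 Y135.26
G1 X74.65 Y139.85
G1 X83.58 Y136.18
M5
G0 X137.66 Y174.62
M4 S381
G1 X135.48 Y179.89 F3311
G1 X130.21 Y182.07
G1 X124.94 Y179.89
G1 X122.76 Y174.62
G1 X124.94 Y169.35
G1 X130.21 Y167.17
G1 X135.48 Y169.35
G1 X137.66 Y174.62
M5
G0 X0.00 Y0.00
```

y_svg = 196.35 − y_m. Every run uses S381, so all elements get stroke `#008000` (engrave).

[1] closed run; points: 153.26,92.27 142.12,65.37 115.22,54.23 88.32,65.37 77.18,92.27 88.32,119.17 115.22,130.31 142.12,119.17

[2] open run; points: 48.08,76.79 53.68,69.38 63.61,61.09 74.65,56.50 83.58,60.17

[3] closed run; points: 137.66,21.73 135.48,16.46 130.21,14.28 124.94,16.46 122.76,21.73 124.94,27.00 130.21,29.18 135.48,27.00

<svg xmlns="http://www.w3.org/2000/svg" width="293.18mm" height="196.35mm" viewBox="0 0 293.18 196.35">
  <polygon points="153.26,92.27 142.12,65.37 115.22,54.23 88.32,65.37 77.18,92.27 88.32,119.17 115.22,130.31 142.12,119.17" fill="none" stroke="#008000"/>
  <polyline points="48.08,76.79 53.68,69.38 63.61,61.09 74.65,56.50 83.58,60.17" fill="none" stroke="#008000"/>
  <polygon points="137.66,21.73 135.48,16.46 130.21,14.28 124.94,16.46 122.76,21.73 124.94,27.00 130.21,29.18 135.48,27.00" fill="none" stroke="#008000"/>
</svg>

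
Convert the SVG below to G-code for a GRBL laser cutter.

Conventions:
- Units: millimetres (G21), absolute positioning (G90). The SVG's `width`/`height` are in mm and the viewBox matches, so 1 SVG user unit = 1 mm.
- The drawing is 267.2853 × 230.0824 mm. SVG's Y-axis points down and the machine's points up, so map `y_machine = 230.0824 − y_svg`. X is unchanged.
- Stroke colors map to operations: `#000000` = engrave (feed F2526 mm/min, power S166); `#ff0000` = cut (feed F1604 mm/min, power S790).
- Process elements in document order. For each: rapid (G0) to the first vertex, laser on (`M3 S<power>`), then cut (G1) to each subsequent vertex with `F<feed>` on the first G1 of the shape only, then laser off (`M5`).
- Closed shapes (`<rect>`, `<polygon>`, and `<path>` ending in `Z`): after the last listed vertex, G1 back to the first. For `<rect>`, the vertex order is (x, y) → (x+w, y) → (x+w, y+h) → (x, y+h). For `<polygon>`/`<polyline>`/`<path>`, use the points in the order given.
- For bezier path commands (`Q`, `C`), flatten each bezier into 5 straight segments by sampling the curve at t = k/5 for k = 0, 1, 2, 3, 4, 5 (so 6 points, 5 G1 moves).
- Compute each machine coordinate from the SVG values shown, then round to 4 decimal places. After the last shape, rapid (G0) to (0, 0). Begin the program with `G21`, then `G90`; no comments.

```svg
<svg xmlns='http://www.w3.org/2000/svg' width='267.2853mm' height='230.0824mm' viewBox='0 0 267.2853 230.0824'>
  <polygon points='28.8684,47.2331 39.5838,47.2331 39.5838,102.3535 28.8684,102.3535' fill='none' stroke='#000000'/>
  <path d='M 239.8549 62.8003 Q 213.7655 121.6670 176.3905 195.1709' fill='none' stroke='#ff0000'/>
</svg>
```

G21
G90
G0 X28.8684 Y182.8493
M3 S166
G1 X39.5838 Y182.8493 F2526
G1 X39.5838 Y127.7289
G1 X28.8684 Y127.7289
G1 X28.8684 Y182.8493
M5
G0 X239.8549 Y167.2821
M3 S790
G1 X228.9677 Y143.1499 F1604
G1 X217.1777 Y117.8468
G1 X204.4848 Y91.3727
G1 X190.8891 Y63.7276
G1 X176.3905 Y34.9115
M5
G0 X0.0000 Y0.0000

Since the viewBox matches the mm dimensions, user units are millimetres directly. The only transform is the Y-flip y_m = 230.0824 − y_svg.

Shape 1 is a rectangle drawn with `<polygon>`. Its stroke #000000 means engrave at S166, F2526. After flipping Y the toolpath is (28.8684,182.8493) → (39.5838,182.8493) → (39.5838,127.7289) → (28.8684,127.7289) → (28.8684,182.8493), returning to the start.

Shape 2 is a quadratic bezier drawn with `<path>`. Its stroke #ff0000 means cut at S790, F1604. After flipping Y the toolpath is (239.8549,167.2821) → (228.9677,143.1499) → (217.1777,117.8468) → (204.4848,91.3727) → (190.8891,63.7276) → (176.3905,34.9115).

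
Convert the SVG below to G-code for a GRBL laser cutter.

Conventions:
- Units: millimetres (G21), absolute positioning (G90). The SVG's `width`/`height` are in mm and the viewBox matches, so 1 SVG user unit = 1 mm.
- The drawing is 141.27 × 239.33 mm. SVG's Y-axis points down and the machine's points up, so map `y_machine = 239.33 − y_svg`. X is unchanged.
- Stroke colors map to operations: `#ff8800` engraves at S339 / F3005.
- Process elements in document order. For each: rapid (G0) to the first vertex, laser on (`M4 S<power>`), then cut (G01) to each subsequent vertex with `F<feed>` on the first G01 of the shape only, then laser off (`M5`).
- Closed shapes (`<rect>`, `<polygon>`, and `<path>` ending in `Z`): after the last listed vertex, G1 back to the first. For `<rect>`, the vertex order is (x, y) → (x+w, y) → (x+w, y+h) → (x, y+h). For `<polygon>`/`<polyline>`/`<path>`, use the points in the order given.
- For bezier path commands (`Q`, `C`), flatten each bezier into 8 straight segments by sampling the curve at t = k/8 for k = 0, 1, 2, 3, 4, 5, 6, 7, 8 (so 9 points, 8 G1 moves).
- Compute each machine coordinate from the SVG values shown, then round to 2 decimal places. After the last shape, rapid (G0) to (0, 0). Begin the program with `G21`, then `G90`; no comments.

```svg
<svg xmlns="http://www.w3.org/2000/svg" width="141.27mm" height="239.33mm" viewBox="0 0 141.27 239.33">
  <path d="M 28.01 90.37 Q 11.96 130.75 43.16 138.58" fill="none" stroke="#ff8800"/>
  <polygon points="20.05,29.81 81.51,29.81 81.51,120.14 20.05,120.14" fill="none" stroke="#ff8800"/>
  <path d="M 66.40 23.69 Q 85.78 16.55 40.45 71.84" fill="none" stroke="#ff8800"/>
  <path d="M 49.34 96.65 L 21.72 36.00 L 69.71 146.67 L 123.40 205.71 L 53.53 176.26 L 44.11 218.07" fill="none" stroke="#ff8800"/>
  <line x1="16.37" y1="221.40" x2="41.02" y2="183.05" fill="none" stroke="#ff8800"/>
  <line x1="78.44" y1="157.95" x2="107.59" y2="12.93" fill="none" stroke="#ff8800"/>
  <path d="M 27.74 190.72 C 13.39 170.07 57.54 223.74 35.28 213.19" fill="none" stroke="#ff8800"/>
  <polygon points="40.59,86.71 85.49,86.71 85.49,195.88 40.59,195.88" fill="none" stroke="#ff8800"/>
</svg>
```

G21
G90
G0 X28.01 Y148.96
M4 S339
G01 X24.74 Y139.37 F3005
G01 X22.94 Y130.80
G01 X22.62 Y123.25
G01 X23.77 Y116.72
G01 X26.40 Y111.20
G01 X30.51 Y106.70
G01 X36.10 Y103.22
G01 X43.16 Y100.75
M5
G0 X20.05 Y209.52
M4 S339
G01 X81.51 Y209.52 F3005
G01 X81.51 Y119.19
G01 X20.05 Y119.19
G01 X20.05 Y209.52
M5
G0 X66.40 Y215.64
M4 S339
G01 X70.23 Y216.45 F3005
G01 X72.05 Y215.31
G01 X71.84 Y212.22
G01 X69.60 Y207.17
G01 X65.35 Y200.18
G01 X59.07 Y191.23
G01 X50.77 Y180.34
G01 X40.45 Y167.49
M5
G0 X49.34 Y142.68
M4 S339
G01 X21.72 Y203.33 F3005
G01 X69.71 Y92.66
G01 X123.40 Y33.62
G01 X53.53 Y63.07
G01 X44.11 Y21.26
M5
G0 X16.37 Y17.93
M4 S339
G01 X41.02 Y56.28 F3005
M5
G0 X78.44 Y81.38
M4 S339
G01 X107.59 Y226.40 F3005
M5
G0 X27.74 Y48.61
M4 S339
G01 X24.86 Y53.14 F3005
G01 X25.99 Y52.33
G01 X29.69 Y47.79
G01 X34.48 Y41.16
G01 X38.89 Y34.06
G01 X41.47 Y28.10
G01 X40.76 Y24.92
G01 X35.28 Y26.14
M5
G0 X40.59 Y152.62
M4 S339
G01 X85.49 Y152.62 F3005
G01 X85.49 Y43.45
G01 X40.59 Y43.45
G01 X40.59 Y152.62
M5
G0 X0.00 Y0.00

Since the viewBox matches the mm dimensions, user units are millimetres directly. The only transform is the Y-flip y_m = 239.33 − y_svg.

Shape 1 is a quadratic bezier drawn with `<path>`. Its stroke #ff8800 means engrave at S339, F3005. After flipping Y the toolpath is (28.01,148.96) → (24.74,139.37) → (22.94,130.80) → (22.62,123.25) → (23.77,116.72) → (26.40,111.20) → (30.51,106.70) → (36.10,103.22) → (43.16,100.75).

Shape 2 is a rectangle drawn with `<polygon>`. Its stroke #ff8800 means engrave at S339, F3005. After flipping Y the toolpath is (20.05,209.52) → (81.51,209.52) → (81.51,119.19) → (20.05,119.19) → (20.05,209.52), returning to the start.

Shape 3 is a quadratic bezier drawn with `<path>`. Its stroke #ff8800 means engrave at S339, F3005. After flipping Y the toolpath is (66.40,215.64) → (70.23,216.45) → (72.05,215.31) → (71.84,212.22) → (69.60,207.17) → (65.35,200.18) → (59.07,191.23) → (50.77,180.34) → (40.45,167.49).

Shape 4 is a open polyline drawn with `<path>`. Its stroke #ff8800 means engrave at S339, F3005. After flipping Y the toolpath is (49.34,142.68) → (21.72,203.33) → (69.71,92.66) → (123.40,33.62) → (53.53,63.07) → (44.11,21.26).

Shape 5 is a line segment drawn with `<line>`. Its stroke #ff8800 means engrave at S339, F3005. After flipping Y the toolpath is (16.37,17.93) → (41.02,56.28).

Shape 6 is a line segment drawn with `<line>`. Its stroke #ff8800 means engrave at S339, F3005. After flipping Y the toolpath is (78.44,81.38) → (107.59,226.40).

Shape 7 is a cubic bezier drawn with `<path>`. Its stroke #ff8800 means engrave at S339, F3005. After flipping Y the toolpath is (27.74,48.61) → (24.86,53.14) → (25.99,52.33) → (29.69,47.79) → (34.48,41.16) → (38.89,34.06) → (41.47,28.10) → (40.76,24.92) → (35.28,26.14).

Shape 8 is a rectangle drawn with `<polygon>`. Its stroke #ff8800 means engrave at S339, F3005. After flipping Y the toolpath is (40.59,152.62) → (85.49,152.62) → (85.49,43.45) → (40.59,43.45) → (40.59,152.62), returning to the start.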